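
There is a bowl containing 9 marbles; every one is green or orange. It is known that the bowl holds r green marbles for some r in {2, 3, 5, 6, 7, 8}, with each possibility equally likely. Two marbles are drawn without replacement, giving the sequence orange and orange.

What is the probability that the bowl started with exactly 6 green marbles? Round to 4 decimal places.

Compute the likelihood of the observed sequence for each case: P(data | r = 2) = (7/9)(6/8) = 7/12; P(data | r = 3) = (6/9)(5/8) = 5/12; P(data | r = 5) = (4/9)(3/8) = 1/6; P(data | r = 6) = (3/9)(2/8) = 1/12; P(data | r = 7) = (2/9)(1/8) = 1/36; P(data | r = 8) = (1/9)(0/8) = 0.
The prior-weighted likelihoods are 1/6 · 7/12 = 7/72, 1/6 · 5/12 = 5/72, 1/6 · 1/6 = 1/36, 1/6 · 1/12 = 1/72, 1/6 · 1/36 = 1/216, 1/6 · 0 = 0; with total 23/108.
Hence P(r = 6 | data) = (1/72) / (23/108) = 3/46.

0.0652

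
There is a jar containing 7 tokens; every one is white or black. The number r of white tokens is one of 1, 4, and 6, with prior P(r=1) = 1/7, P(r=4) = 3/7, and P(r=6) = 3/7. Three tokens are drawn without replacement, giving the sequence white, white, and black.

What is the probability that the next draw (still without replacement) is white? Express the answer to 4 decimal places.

0.7273

Under each hypothesis, the probability of the observed sequence is: P(data | r = 1) = (1/7)(0/6) = 0; P(data | r = 4) = (4/7)(3/6)(3/5) = 6/35; P(data | r = 6) = (6/7)(5/6)(1/5) = 1/7.
The prior-weighted likelihoods are 1/7 · 0 = 0, 3/7 · 6/35 = 18/245, 3/7 · 1/7 = 3/49; these sum to 33/245.
Dividing through by the total gives posterior P(r = 1 | data) = 0, P(r = 4 | data) = 6/11, P(r = 6 | data) = 5/11.
So P(white next | data) = Σ P(white next | H) P(H | data) = (1/2)(6/11) + (1)(5/11) = 8/11.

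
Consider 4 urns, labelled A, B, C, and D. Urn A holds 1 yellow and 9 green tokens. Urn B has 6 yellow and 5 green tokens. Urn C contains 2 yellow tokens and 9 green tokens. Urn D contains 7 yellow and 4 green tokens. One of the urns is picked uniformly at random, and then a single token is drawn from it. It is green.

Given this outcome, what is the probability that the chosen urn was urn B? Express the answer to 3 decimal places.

Under each hypothesis, the probability of this draw is: P(data | urn A) = (9/10) = 9/10; P(data | urn B) = (5/11) = 5/11; P(data | urn C) = (9/11) = 9/11; P(data | urn D) = (4/11) = 4/11.
Weighting by the prior gives 1/4 · 9/10 = 9/40, 1/4 · 5/11 = 5/44, 1/4 · 9/11 = 9/44, 1/4 · 4/11 = 1/11; with total 279/440.
Hence P(urn B | data) = (5/44) / (279/440) = 50/279.

0.179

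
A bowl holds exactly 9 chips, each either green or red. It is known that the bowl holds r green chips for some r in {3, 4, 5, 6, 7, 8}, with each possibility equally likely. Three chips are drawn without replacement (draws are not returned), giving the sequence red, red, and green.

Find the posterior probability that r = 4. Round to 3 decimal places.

0.286

Compute the likelihood of the observed sequence for each case: P(data | r = 3) = (6/9)(5/8)(3/7) = 5/28; P(data | r = 4) = (5/9)(4/8)(4/7) = 10/63; P(data | r = 5) = (4/9)(3/8)(5/7) = 5/42; P(data | r = 6) = (3/9)(2/8)(6/7) = 1/14; P(data | r = 7) = (2/9)(1/8)(7/7) = 1/36; P(data | r = 8) = (1/9)(0/8) = 0.
Multiplying each by its prior: 1/6 · 5/28 = 5/168, 1/6 · 10/63 = 5/189, 1/6 · 5/42 = 5/252, 1/6 · 1/14 = 1/84, 1/6 · 1/36 = 1/216, 1/6 · 0 = 0; these sum to 5/54.
So P(r = 4 | data) = (5/189) / (5/54) = 2/7.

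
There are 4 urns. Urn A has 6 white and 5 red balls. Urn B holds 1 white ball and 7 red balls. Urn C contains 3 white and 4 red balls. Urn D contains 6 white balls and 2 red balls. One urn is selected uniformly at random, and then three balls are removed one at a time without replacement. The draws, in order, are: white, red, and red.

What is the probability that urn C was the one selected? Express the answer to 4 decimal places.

0.3781

For each hypothesis, P(data | H) works out to: P(data | urn A) = (6/11)(5/10)(4/9) = 0.12121; P(data | urn B) = (1/8)(7/7)(6/6) = 0.125; P(data | urn C) = (3/7)(4/6)(3/5) = 0.17143; P(data | urn D) = (6/8)(2/7)(1/6) = 0.035714.
The prior-weighted likelihoods are 1/4 · 0.12121 = 0.030303, 1/4 · 0.125 = 0.03125, 1/4 · 0.17143 = 0.042857, 1/4 · 0.035714 = 0.0089286; summing to 0.11334.
Hence P(urn C | data) = (0.042857) / (0.11334) = 0.37813.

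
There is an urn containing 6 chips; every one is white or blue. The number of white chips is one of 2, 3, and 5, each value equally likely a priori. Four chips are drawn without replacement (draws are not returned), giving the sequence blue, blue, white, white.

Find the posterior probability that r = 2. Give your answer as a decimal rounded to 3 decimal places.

0.400

Under each hypothesis, the probability of the observed sequence is: P(data | r = 2) = (4/6)(3/5)(2/4)(1/3) = 1/15; P(data | r = 3) = (3/6)(2/5)(3/4)(2/3) = 1/10; P(data | r = 5) = (1/6)(0/5) = 0.
Multiplying each by its prior: 1/3 · 1/15 = 1/45, 1/3 · 1/10 = 1/30, 1/3 · 0 = 0; summing to 1/18.
So P(r = 2 | data) = (1/45) / (1/18) = 2/5.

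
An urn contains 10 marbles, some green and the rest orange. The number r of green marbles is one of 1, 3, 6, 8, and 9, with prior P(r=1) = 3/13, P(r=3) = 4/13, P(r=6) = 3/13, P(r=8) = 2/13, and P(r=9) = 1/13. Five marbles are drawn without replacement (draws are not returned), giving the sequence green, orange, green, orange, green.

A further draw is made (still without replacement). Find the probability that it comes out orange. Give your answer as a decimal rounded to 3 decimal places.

For each hypothesis, P(data | H) works out to: P(data | r = 1) = (1/10)(9/9)(0/8) = 0; P(data | r = 3) = (3/10)(7/9)(2/8)(6/7)(1/6) = 0.0083333; P(data | r = 6) = (6/10)(4/9)(5/8)(3/7)(4/6) = 0.047619; P(data | r = 8) = (8/10)(2/9)(7/8)(1/7)(6/6) = 0.022222; P(data | r = 9) = (9/10)(1/9)(8/8)(0/7) = 0.
Multiplying each by its prior: 3/13 · 0 = 0, 4/13 · 0.0083333 = 0.0025641, 3/13 · 0.047619 = 0.010989, 2/13 · 0.022222 = 0.0034188, 1/13 · 0 = 0; with total 0.016972.
Normalising, the posterior is P(r = 1 | data) = 0, P(r = 3 | data) = 0.15108, P(r = 6 | data) = 0.64748, P(r = 8 | data) = 0.20144, P(r = 9 | data) = 0.
Averaging over the posterior, P(orange next | data) = (1)(0.15108) + (2/5)(0.64748) + (0)(0.20144) = 0.41007.

0.410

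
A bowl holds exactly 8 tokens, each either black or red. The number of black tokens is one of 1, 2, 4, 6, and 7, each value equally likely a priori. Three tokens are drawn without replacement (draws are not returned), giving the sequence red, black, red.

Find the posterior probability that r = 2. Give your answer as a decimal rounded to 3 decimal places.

For each hypothesis, P(data | H) works out to: P(data | r = 1) = (7/8)(1/7)(6/6) = 1/8; P(data | r = 2) = (6/8)(2/7)(5/6) = 5/28; P(data | r = 4) = (4/8)(4/7)(3/6) = 1/7; P(data | r = 6) = (2/8)(6/7)(1/6) = 1/28; P(data | r = 7) = (1/8)(7/7)(0/6) = 0.
Multiplying each by its prior: 1/5 · 1/8 = 1/40, 1/5 · 5/28 = 1/28, 1/5 · 1/7 = 1/35, 1/5 · 1/28 = 1/140, 1/5 · 0 = 0; these sum to 27/280.
By Bayes' rule, P(r = 2 | data) = (1/28) / (27/280) = 10/27.

0.370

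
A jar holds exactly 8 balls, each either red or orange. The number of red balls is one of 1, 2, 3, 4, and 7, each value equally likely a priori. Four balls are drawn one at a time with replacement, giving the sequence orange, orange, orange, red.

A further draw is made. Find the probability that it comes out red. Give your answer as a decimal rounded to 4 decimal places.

0.3012

The likelihood of the observed sequence under each hypothesis: P(data | r = 1) = (7/8)(7/8)(7/8)(1/8) = 0.08374; P(data | r = 2) = (6/8)(6/8)(6/8)(2/8) = 0.10547; P(data | r = 3) = (5/8)(5/8)(5/8)(3/8) = 0.091553; P(data | r = 4) = (4/8)(4/8)(4/8)(4/8) = 0.0625; P(data | r = 7) = (1/8)(1/8)(1/8)(7/8) = 0.001709.
Weighting by the prior gives 1/5 · 0.08374 = 0.016748, 1/5 · 0.10547 = 0.021094, 1/5 · 0.091553 = 0.018311, 1/5 · 0.0625 = 0.0125, 1/5 · 0.001709 = 0.0003418; with total 0.068994.
Normalising, the posterior is P(r = 1 | data) = 0.24275, P(r = 2 | data) = 0.30573, P(r = 3 | data) = 0.26539, P(r = 4 | data) = 0.18117, P(r = 7 | data) = 0.004954.
The predictive probability is P(red next | data) = (1/8)(0.24275) + (1/4)(0.30573) + (3/8)(0.26539) + (1/2)(0.18117) + (7/8)(0.004954) = 0.30122.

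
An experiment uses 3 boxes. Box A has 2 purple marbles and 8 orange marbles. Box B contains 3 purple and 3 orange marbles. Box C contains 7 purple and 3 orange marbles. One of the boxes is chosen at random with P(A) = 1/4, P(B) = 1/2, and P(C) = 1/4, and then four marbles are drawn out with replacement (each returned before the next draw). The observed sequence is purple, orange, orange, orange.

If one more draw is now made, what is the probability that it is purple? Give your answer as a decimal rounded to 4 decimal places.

0.3906

Under each hypothesis, the probability of the observed sequence is: P(data | box A) = (2/10)(8/10)(8/10)(8/10) = 0.1024; P(data | box B) = (3/6)(3/6)(3/6)(3/6) = 0.0625; P(data | box C) = (7/10)(3/10)(3/10)(3/10) = 0.0189.
The prior-weighted likelihoods are 1/4 · 0.1024 = 0.0256, 1/2 · 0.0625 = 0.03125, 1/4 · 0.0189 = 0.004725; with total 0.061575.
Dividing through by the total gives posterior P(box A | data) = 0.41575, P(box B | data) = 0.50751, P(box C | data) = 0.076736.
The predictive probability is P(purple next | data) = (1/5)(0.41575) + (1/2)(0.50751) + (7/10)(0.076736) = 0.39062.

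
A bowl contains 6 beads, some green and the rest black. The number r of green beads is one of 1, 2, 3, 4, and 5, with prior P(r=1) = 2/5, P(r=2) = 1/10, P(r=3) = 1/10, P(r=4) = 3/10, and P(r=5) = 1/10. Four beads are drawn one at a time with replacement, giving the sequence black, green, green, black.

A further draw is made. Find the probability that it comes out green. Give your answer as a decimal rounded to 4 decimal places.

0.4921

For each hypothesis, P(data | H) works out to: P(data | r = 1) = (5/6)(1/6)(1/6)(5/6) = 0.01929; P(data | r = 2) = (4/6)(2/6)(2/6)(4/6) = 0.049383; P(data | r = 3) = (3/6)(3/6)(3/6)(3/6) = 0.0625; P(data | r = 4) = (2/6)(4/6)(4/6)(2/6) = 0.049383; P(data | r = 5) = (1/6)(5/6)(5/6)(1/6) = 0.01929.
The prior-weighted likelihoods are 2/5 · 0.01929 = 0.007716, 1/10 · 0.049383 = 0.0049383, 1/10 · 0.0625 = 0.00625, 3/10 · 0.049383 = 0.014815, 1/10 · 0.01929 = 0.001929; summing to 0.035648.
The posterior is then P(r = 1 | data) = 0.21645, P(r = 2 | data) = 0.13853, P(r = 3 | data) = 0.17532, P(r = 4 | data) = 0.41558, P(r = 5 | data) = 0.054113.
So P(green next | data) = Σ P(green next | H) P(H | data) = (1/6)(0.21645) + (1/3)(0.13853) + (1/2)(0.17532) + (2/3)(0.41558) + (5/6)(0.054113) = 0.49206.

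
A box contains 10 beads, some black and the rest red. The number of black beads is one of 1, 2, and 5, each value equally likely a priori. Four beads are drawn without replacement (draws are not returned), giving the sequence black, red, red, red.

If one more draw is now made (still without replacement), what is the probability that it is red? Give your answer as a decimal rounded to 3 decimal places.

0.789

Under each hypothesis, the probability of the observed sequence is: P(data | r = 1) = (1/10)(9/9)(8/8)(7/7) = 1/10; P(data | r = 2) = (2/10)(8/9)(7/8)(6/7) = 2/15; P(data | r = 5) = (5/10)(5/9)(4/8)(3/7) = 5/84.
Multiplying each by its prior: 1/3 · 1/10 = 1/30, 1/3 · 2/15 = 2/45, 1/3 · 5/84 = 5/252; these sum to 41/420.
The posterior is then P(r = 1 | data) = 14/41, P(r = 2 | data) = 56/123, P(r = 5 | data) = 25/123.
The predictive probability is P(red next | data) = (1)(14/41) + (5/6)(56/123) + (1/3)(25/123) = 97/123.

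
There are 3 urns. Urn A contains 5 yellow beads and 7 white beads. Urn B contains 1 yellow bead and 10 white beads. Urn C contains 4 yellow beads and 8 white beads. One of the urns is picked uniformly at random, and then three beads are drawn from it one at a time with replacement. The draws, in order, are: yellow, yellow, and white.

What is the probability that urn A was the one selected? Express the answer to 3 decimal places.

0.554

The likelihood of the observed sequence under each hypothesis: P(data | urn A) = (5/12)(5/12)(7/12) = 0.10127; P(data | urn B) = (1/11)(1/11)(10/11) = 0.0075131; P(data | urn C) = (4/12)(4/12)(8/12) = 0.074074.
Multiplying each by its prior: 1/3 · 0.10127 = 0.033758, 1/3 · 0.0075131 = 0.0025044, 1/3 · 0.074074 = 0.024691; these sum to 0.060953.
So P(urn A | data) = (0.033758) / (0.060953) = 0.55383.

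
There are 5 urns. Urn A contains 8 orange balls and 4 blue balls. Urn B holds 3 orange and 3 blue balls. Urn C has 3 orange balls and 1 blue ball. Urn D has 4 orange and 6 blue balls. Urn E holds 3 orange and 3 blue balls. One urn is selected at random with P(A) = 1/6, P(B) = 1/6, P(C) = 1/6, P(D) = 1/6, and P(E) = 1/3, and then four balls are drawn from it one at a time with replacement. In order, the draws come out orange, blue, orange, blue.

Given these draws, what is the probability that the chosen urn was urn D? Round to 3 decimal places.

For each hypothesis, P(data | H) works out to: P(data | urn A) = (8/12)(4/12)(8/12)(4/12) = 0.049383; P(data | urn B) = (3/6)(3/6)(3/6)(3/6) = 0.0625; P(data | urn C) = (3/4)(1/4)(3/4)(1/4) = 0.035156; P(data | urn D) = (4/10)(6/10)(4/10)(6/10) = 0.0576; P(data | urn E) = (3/6)(3/6)(3/6)(3/6) = 0.0625.
The prior-weighted likelihoods are 1/6 · 0.049383 = 0.0082305, 1/6 · 0.0625 = 0.010417, 1/6 · 0.035156 = 0.0058594, 1/6 · 0.0576 = 0.0096, 1/3 · 0.0625 = 0.020833; with total 0.05494.
Therefore the posterior P(urn D | data) = (0.0096) / (0.05494) = 0.17474.

0.175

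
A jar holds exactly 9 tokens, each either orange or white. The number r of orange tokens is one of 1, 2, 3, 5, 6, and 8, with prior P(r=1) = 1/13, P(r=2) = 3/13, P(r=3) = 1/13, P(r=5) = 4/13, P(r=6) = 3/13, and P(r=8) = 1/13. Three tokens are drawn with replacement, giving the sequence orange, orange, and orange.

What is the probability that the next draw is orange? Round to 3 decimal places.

0.689

Under each hypothesis, the probability of the observed sequence is: P(data | r = 1) = (1/9)(1/9)(1/9) = 0.0013717; P(data | r = 2) = (2/9)(2/9)(2/9) = 0.010974; P(data | r = 3) = (3/9)(3/9)(3/9) = 0.037037; P(data | r = 5) = (5/9)(5/9)(5/9) = 0.17147; P(data | r = 6) = (6/9)(6/9)(6/9) = 0.2963; P(data | r = 8) = (8/9)(8/9)(8/9) = 0.70233.
Multiplying each by its prior: 1/13 · 0.0013717 = 0.00010552, 3/13 · 0.010974 = 0.0025324, 1/13 · 0.037037 = 0.002849, 4/13 · 0.17147 = 0.052759, 3/13 · 0.2963 = 0.068376, 1/13 · 0.70233 = 0.054026; summing to 0.18065.
The posterior is then P(r = 1 | data) = 0.00058411, P(r = 2 | data) = 0.014019, P(r = 3 | data) = 0.015771, P(r = 5 | data) = 0.29206, P(r = 6 | data) = 0.3785, P(r = 8 | data) = 0.29907.
The predictive probability is P(orange next | data) = (1/9)(0.00058411) + (2/9)(0.014019) + (1/3)(0.015771) + (5/9)(0.29206) + (2/3)(0.3785) + (8/9)(0.29907) = 0.68886.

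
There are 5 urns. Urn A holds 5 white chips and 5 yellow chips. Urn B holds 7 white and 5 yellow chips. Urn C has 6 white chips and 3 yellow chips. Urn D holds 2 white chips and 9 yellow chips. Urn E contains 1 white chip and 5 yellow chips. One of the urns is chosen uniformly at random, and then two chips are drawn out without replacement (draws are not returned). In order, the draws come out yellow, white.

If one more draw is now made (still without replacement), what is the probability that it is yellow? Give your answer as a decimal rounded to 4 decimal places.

0.5595

The likelihood of the observed sequence under each hypothesis: P(data | urn A) = (5/10)(5/9) = 0.27778; P(data | urn B) = (5/12)(7/11) = 0.26515; P(data | urn C) = (3/9)(6/8) = 0.25; P(data | urn D) = (9/11)(2/10) = 0.16364; P(data | urn E) = (5/6)(1/5) = 0.16667.
The prior-weighted likelihoods are 1/5 · 0.27778 = 0.055556, 1/5 · 0.26515 = 0.05303, 1/5 · 0.25 = 0.05, 1/5 · 0.16364 = 0.032727, 1/5 · 0.16667 = 0.033333; with total 0.22465.
The posterior is then P(urn A | data) = 0.2473, P(urn B | data) = 0.23606, P(urn C | data) = 0.22257, P(urn D | data) = 0.14568, P(urn E | data) = 0.14838.
So P(yellow next | data) = Σ P(yellow next | H) P(H | data) = (1/2)(0.2473) + (2/5)(0.23606) + (2/7)(0.22257) + (8/9)(0.14568) + (1)(0.14838) = 0.55955.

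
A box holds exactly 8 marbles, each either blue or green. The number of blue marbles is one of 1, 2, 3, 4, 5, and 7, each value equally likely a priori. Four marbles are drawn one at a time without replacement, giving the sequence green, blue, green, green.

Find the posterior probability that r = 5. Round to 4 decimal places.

The likelihood of the observed sequence under each hypothesis: P(data | r = 1) = (7/8)(1/7)(6/6)(5/5) = 1/8; P(data | r = 2) = (6/8)(2/7)(5/6)(4/5) = 1/7; P(data | r = 3) = (5/8)(3/7)(4/6)(3/5) = 3/28; P(data | r = 4) = (4/8)(4/7)(3/6)(2/5) = 2/35; P(data | r = 5) = (3/8)(5/7)(2/6)(1/5) = 1/56; P(data | r = 7) = (1/8)(7/7)(0/6) = 0.
Multiplying each by its prior: 1/6 · 1/8 = 1/48, 1/6 · 1/7 = 1/42, 1/6 · 3/28 = 1/56, 1/6 · 2/35 = 1/105, 1/6 · 1/56 = 1/336, 1/6 · 0 = 0; these sum to 3/40.
So P(r = 5 | data) = (1/336) / (3/40) = 5/126.

0.0397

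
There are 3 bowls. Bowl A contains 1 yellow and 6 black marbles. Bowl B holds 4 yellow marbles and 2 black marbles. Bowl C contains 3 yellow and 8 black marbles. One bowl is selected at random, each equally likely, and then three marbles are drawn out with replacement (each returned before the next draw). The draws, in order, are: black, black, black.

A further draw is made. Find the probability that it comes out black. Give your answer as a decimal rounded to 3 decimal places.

0.791

Compute the likelihood of the observed sequence for each case: P(data | bowl A) = (6/7)(6/7)(6/7) = 0.62974; P(data | bowl B) = (2/6)(2/6)(2/6) = 0.037037; P(data | bowl C) = (8/11)(8/11)(8/11) = 0.38467.
Multiplying each by its prior: 1/3 · 0.62974 = 0.20991, 1/3 · 0.037037 = 0.012346, 1/3 · 0.38467 = 0.12822; summing to 0.35048.
The posterior is then P(bowl A | data) = 0.59892, P(bowl B | data) = 0.035225, P(bowl C | data) = 0.36585.
The predictive probability is P(black next | data) = (6/7)(0.59892) + (1/3)(0.035225) + (8/11)(0.36585) = 0.79118.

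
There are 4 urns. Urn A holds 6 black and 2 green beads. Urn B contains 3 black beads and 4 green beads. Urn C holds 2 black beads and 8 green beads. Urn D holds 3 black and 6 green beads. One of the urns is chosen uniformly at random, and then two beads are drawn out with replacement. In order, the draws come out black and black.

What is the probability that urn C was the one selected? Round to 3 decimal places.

0.045

Compute the likelihood of the observed sequence for each case: P(data | urn A) = (6/8)(6/8) = 0.5625; P(data | urn B) = (3/7)(3/7) = 0.18367; P(data | urn C) = (2/10)(2/10) = 0.04; P(data | urn D) = (3/9)(3/9) = 0.11111.
Multiplying each by its prior: 1/4 · 0.5625 = 0.14062, 1/4 · 0.18367 = 0.045918, 1/4 · 0.04 = 0.01, 1/4 · 0.11111 = 0.027778; summing to 0.22432.
By Bayes' rule, P(urn C | data) = (0.01) / (0.22432) = 0.044579.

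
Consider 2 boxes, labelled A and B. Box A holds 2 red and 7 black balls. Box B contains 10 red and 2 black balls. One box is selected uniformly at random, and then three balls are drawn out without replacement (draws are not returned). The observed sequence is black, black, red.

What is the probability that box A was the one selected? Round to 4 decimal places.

Compute the likelihood of the observed sequence for each case: P(data | box A) = (7/9)(6/8)(2/7) = 1/6; P(data | box B) = (2/12)(1/11)(10/10) = 1/66.
Multiplying each by its prior: 1/2 · 1/6 = 1/12, 1/2 · 1/66 = 1/132; with total 1/11.
By Bayes' rule, P(box A | data) = (1/12) / (1/11) = 11/12.

0.9167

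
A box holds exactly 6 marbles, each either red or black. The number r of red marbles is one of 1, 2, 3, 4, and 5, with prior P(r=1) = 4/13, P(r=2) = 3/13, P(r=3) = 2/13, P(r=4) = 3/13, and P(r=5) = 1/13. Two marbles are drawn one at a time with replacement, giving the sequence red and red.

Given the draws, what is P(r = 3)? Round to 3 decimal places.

Under each hypothesis, the probability of the observed sequence is: P(data | r = 1) = (1/6)(1/6) = 1/36; P(data | r = 2) = (2/6)(2/6) = 1/9; P(data | r = 3) = (3/6)(3/6) = 1/4; P(data | r = 4) = (4/6)(4/6) = 4/9; P(data | r = 5) = (5/6)(5/6) = 25/36.
The prior-weighted likelihoods are 4/13 · 1/36 = 1/117, 3/13 · 1/9 = 1/39, 2/13 · 1/4 = 1/26, 3/13 · 4/9 = 4/39, 1/13 · 25/36 = 25/468; these sum to 107/468.
By Bayes' rule, P(r = 3 | data) = (1/26) / (107/468) = 18/107.

0.168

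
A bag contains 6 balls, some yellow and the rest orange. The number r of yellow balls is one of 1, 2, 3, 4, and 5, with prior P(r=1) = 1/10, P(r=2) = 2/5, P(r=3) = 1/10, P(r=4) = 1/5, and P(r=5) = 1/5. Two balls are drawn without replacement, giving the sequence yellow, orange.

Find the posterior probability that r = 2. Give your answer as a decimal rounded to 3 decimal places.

The likelihood of the observed sequence under each hypothesis: P(data | r = 1) = (1/6)(5/5) = 1/6; P(data | r = 2) = (2/6)(4/5) = 4/15; P(data | r = 3) = (3/6)(3/5) = 3/10; P(data | r = 4) = (4/6)(2/5) = 4/15; P(data | r = 5) = (5/6)(1/5) = 1/6.
Weighting by the prior gives 1/10 · 1/6 = 1/60, 2/5 · 4/15 = 8/75, 1/10 · 3/10 = 3/100, 1/5 · 4/15 = 4/75, 1/5 · 1/6 = 1/30; summing to 6/25.
By Bayes' rule, P(r = 2 | data) = (8/75) / (6/25) = 4/9.

0.444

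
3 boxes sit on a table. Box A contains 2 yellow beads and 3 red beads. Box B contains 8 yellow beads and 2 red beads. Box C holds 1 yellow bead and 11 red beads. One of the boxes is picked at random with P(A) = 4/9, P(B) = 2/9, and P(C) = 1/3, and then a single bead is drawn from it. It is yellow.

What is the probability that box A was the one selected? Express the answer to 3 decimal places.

Under each hypothesis, the probability of this draw is: P(data | box A) = (2/5) = 2/5; P(data | box B) = (8/10) = 4/5; P(data | box C) = (1/12) = 1/12.
Weighting by the prior gives 4/9 · 2/5 = 8/45, 2/9 · 4/5 = 8/45, 1/3 · 1/12 = 1/36; summing to 23/60.
By Bayes' rule, P(box A | data) = (8/45) / (23/60) = 32/69.

0.464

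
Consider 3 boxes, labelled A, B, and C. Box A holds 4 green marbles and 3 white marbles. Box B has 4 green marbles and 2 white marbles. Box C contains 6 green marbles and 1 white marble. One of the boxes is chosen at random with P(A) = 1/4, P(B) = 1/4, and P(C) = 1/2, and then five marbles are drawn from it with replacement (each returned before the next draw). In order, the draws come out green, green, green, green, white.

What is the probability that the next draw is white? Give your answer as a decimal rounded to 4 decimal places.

0.2392

Compute the likelihood of the observed sequence for each case: P(data | box A) = (4/7)(4/7)(4/7)(4/7)(3/7) = 0.045695; P(data | box B) = (4/6)(4/6)(4/6)(4/6)(2/6) = 0.065844; P(data | box C) = (6/7)(6/7)(6/7)(6/7)(1/7) = 0.077111.
Weighting by the prior gives 1/4 · 0.045695 = 0.011424, 1/4 · 0.065844 = 0.016461, 1/2 · 0.077111 = 0.038555; summing to 0.06644.
Normalising, the posterior is P(box A | data) = 0.17194, P(box B | data) = 0.24776, P(box C | data) = 0.5803.
Averaging over the posterior, P(white next | data) = (3/7)(0.17194) + (1/3)(0.24776) + (1/7)(0.5803) = 0.23917.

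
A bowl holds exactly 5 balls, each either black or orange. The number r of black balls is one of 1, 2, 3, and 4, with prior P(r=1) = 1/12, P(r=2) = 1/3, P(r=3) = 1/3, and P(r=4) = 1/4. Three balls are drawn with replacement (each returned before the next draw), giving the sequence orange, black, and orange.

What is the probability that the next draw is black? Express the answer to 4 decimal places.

0.4757

Under each hypothesis, the probability of the observed sequence is: P(data | r = 1) = (4/5)(1/5)(4/5) = 16/125; P(data | r = 2) = (3/5)(2/5)(3/5) = 18/125; P(data | r = 3) = (2/5)(3/5)(2/5) = 12/125; P(data | r = 4) = (1/5)(4/5)(1/5) = 4/125.
Multiplying each by its prior: 1/12 · 16/125 = 4/375, 1/3 · 18/125 = 6/125, 1/3 · 12/125 = 4/125, 1/4 · 4/125 = 1/125; summing to 37/375.
The posterior is then P(r = 1 | data) = 4/37, P(r = 2 | data) = 18/37, P(r = 3 | data) = 12/37, P(r = 4 | data) = 3/37.
The predictive probability is P(black next | data) = (1/5)(4/37) + (2/5)(18/37) + (3/5)(12/37) + (4/5)(3/37) = 88/185.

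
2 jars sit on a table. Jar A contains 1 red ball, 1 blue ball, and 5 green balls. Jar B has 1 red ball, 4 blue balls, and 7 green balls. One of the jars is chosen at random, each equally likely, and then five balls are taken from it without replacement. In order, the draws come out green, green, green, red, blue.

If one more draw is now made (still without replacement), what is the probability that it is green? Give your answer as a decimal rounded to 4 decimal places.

Under each hypothesis, the probability of the observed sequence is: P(data | jar A) = (5/7)(4/6)(3/5)(1/4)(1/3) = 0.02381; P(data | jar B) = (7/12)(6/11)(5/10)(1/9)(4/8) = 0.0088384.
Weighting by the prior gives 1/2 · 0.02381 = 0.011905, 1/2 · 0.0088384 = 0.0044192; with total 0.016324.
Normalising, the posterior is P(jar A | data) = 0.72928, P(jar B | data) = 0.27072.
Averaging over the posterior, P(green next | data) = (1)(0.72928) + (4/7)(0.27072) = 0.88398.

0.8840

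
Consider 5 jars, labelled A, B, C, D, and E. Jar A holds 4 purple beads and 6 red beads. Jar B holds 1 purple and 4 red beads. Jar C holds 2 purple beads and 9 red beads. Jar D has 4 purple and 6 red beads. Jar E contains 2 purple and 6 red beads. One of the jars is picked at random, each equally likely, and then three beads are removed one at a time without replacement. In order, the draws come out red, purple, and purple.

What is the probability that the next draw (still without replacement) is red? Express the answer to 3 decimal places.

0.775

For each hypothesis, P(data | H) works out to: P(data | jar A) = (6/10)(4/9)(3/8) = 0.1; P(data | jar B) = (4/5)(1/4)(0/3) = 0; P(data | jar C) = (9/11)(2/10)(1/9) = 0.018182; P(data | jar D) = (6/10)(4/9)(3/8) = 0.1; P(data | jar E) = (6/8)(2/7)(1/6) = 0.035714.
Weighting by the prior gives 1/5 · 0.1 = 0.02, 1/5 · 0 = 0, 1/5 · 0.018182 = 0.0036364, 1/5 · 0.1 = 0.02, 1/5 · 0.035714 = 0.0071429; summing to 0.050779.
Normalising, the posterior is P(jar A | data) = 0.39386, P(jar B | data) = 0, P(jar C | data) = 0.071611, P(jar D | data) = 0.39386, P(jar E | data) = 0.14066.
Averaging over the posterior, P(red next | data) = (5/7)(0.39386) + (1)(0.071611) + (5/7)(0.39386) + (1)(0.14066) = 0.77494.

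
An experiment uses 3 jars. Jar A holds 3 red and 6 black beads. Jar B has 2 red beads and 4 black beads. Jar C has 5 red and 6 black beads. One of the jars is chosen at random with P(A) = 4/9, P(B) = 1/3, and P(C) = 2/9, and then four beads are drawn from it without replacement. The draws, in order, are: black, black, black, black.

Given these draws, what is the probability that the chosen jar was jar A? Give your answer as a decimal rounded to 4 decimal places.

0.6208

For each hypothesis, P(data | H) works out to: P(data | jar A) = (6/9)(5/8)(4/7)(3/6) = 0.11905; P(data | jar B) = (4/6)(3/5)(2/4)(1/3) = 0.066667; P(data | jar C) = (6/11)(5/10)(4/9)(3/8) = 0.045455.
Multiplying each by its prior: 4/9 · 0.11905 = 0.05291, 1/3 · 0.066667 = 0.022222, 2/9 · 0.045455 = 0.010101; summing to 0.085233.
Therefore the posterior P(jar A | data) = (0.05291) / (0.085233) = 0.62077.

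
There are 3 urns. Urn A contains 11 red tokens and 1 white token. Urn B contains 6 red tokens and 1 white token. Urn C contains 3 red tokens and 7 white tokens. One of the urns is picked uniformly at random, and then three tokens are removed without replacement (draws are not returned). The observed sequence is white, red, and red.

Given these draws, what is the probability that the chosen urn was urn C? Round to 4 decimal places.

0.2050

Compute the likelihood of the observed sequence for each case: P(data | urn A) = (1/12)(11/11)(10/10) = 0.083333; P(data | urn B) = (1/7)(6/6)(5/5) = 0.14286; P(data | urn C) = (7/10)(3/9)(2/8) = 0.058333.
Weighting by the prior gives 1/3 · 0.083333 = 0.027778, 1/3 · 0.14286 = 0.047619, 1/3 · 0.058333 = 0.019444; summing to 0.094841.
By Bayes' rule, P(urn C | data) = (0.019444) / (0.094841) = 0.20502.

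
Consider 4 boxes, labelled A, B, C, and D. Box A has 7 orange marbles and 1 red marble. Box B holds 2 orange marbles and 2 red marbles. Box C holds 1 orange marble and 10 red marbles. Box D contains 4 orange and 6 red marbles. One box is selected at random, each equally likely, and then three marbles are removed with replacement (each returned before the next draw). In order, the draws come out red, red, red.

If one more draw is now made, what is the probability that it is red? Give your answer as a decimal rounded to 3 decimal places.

Under each hypothesis, the probability of the observed sequence is: P(data | box A) = (1/8)(1/8)(1/8) = 0.0019531; P(data | box B) = (2/4)(2/4)(2/4) = 0.125; P(data | box C) = (10/11)(10/11)(10/11) = 0.75131; P(data | box D) = (6/10)(6/10)(6/10) = 0.216.
Multiplying each by its prior: 1/4 · 0.0019531 = 0.00048828, 1/4 · 0.125 = 0.03125, 1/4 · 0.75131 = 0.18783, 1/4 · 0.216 = 0.054; with total 0.27357.
Dividing through by the total gives posterior P(box A | data) = 0.0017849, P(box B | data) = 0.11423, P(box C | data) = 0.68659, P(box D | data) = 0.19739.
Averaging over the posterior, P(red next | data) = (1/8)(0.0017849) + (1/2)(0.11423) + (10/11)(0.68659) + (3/5)(0.19739) = 0.79995.

0.800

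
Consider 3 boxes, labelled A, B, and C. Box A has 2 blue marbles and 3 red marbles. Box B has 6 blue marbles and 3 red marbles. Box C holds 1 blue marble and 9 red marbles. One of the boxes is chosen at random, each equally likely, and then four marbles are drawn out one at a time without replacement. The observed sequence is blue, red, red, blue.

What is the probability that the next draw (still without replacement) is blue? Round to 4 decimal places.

0.2985

For each hypothesis, P(data | H) works out to: P(data | box A) = (2/5)(3/4)(2/3)(1/2) = 0.1; P(data | box B) = (6/9)(3/8)(2/7)(5/6) = 0.059524; P(data | box C) = (1/10)(9/9)(8/8)(0/7) = 0.
Multiplying each by its prior: 1/3 · 0.1 = 0.033333, 1/3 · 0.059524 = 0.019841, 1/3 · 0 = 0; summing to 0.053175.
The posterior is then P(box A | data) = 0.62687, P(box B | data) = 0.37313, P(box C | data) = 0.
Averaging over the posterior, P(blue next | data) = (0)(0.62687) + (4/5)(0.37313) = 0.29851.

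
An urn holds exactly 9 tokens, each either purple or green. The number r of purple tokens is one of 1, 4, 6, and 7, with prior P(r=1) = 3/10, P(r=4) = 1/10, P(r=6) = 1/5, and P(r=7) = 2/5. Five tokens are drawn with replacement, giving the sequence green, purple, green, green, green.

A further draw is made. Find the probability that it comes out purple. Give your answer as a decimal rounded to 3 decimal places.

0.214

The likelihood of the observed sequence under each hypothesis: P(data | r = 1) = (8/9)(1/9)(8/9)(8/9)(8/9) = 0.069366; P(data | r = 4) = (5/9)(4/9)(5/9)(5/9)(5/9) = 0.042338; P(data | r = 6) = (3/9)(6/9)(3/9)(3/9)(3/9) = 0.0082305; P(data | r = 7) = (2/9)(7/9)(2/9)(2/9)(2/9) = 0.0018967.
The prior-weighted likelihoods are 3/10 · 0.069366 = 0.02081, 1/10 · 0.042338 = 0.0042338, 1/5 · 0.0082305 = 0.0016461, 2/5 · 0.0018967 = 0.00075869; summing to 0.027448.
Dividing through by the total gives posterior P(r = 1 | data) = 0.75814, P(r = 4 | data) = 0.15424, P(r = 6 | data) = 0.05997, P(r = 7 | data) = 0.027641.
So P(purple next | data) = Σ P(purple next | H) P(H | data) = (1/9)(0.75814) + (4/9)(0.15424) + (2/3)(0.05997) + (7/9)(0.027641) = 0.21427.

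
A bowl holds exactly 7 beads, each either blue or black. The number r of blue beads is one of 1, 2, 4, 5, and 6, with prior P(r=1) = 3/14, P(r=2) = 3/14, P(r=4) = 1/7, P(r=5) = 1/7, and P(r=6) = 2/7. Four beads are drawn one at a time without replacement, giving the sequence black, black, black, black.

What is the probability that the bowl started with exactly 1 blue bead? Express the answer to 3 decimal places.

For each hypothesis, P(data | H) works out to: P(data | r = 1) = (6/7)(5/6)(4/5)(3/4) = 3/7; P(data | r = 2) = (5/7)(4/6)(3/5)(2/4) = 1/7; P(data | r = 4) = (3/7)(2/6)(1/5)(0/4) = 0; P(data | r = 5) = (2/7)(1/6)(0/5) = 0; P(data | r = 6) = (1/7)(0/6) = 0.
Weighting by the prior gives 3/14 · 3/7 = 9/98, 3/14 · 1/7 = 3/98, 1/7 · 0 = 0, 1/7 · 0 = 0, 2/7 · 0 = 0; these sum to 6/49.
Therefore the posterior P(r = 1 | data) = (9/98) / (6/49) = 3/4.

0.750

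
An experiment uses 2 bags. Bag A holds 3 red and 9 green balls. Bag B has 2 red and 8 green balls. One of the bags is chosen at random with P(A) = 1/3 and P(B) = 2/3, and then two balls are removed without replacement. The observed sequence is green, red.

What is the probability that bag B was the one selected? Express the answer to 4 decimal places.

0.6348

Under each hypothesis, the probability of the observed sequence is: P(data | bag A) = (9/12)(3/11) = 0.20455; P(data | bag B) = (8/10)(2/9) = 0.17778.
The prior-weighted likelihoods are 1/3 · 0.20455 = 0.068182, 2/3 · 0.17778 = 0.11852; with total 0.1867.
So P(bag B | data) = (0.11852) / (0.1867) = 0.63481.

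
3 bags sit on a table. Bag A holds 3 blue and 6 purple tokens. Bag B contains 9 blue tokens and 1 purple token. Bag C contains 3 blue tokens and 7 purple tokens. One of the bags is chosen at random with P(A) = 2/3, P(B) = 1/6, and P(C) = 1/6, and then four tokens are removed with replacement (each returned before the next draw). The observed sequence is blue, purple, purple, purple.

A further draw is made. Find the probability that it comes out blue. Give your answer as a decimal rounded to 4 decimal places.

0.3275

For each hypothesis, P(data | H) works out to: P(data | bag A) = (3/9)(6/9)(6/9)(6/9) = 0.098765; P(data | bag B) = (9/10)(1/10)(1/10)(1/10) = 0.0009; P(data | bag C) = (3/10)(7/10)(7/10)(7/10) = 0.1029.
The prior-weighted likelihoods are 2/3 · 0.098765 = 0.065844, 1/6 · 0.0009 = 0.00015, 1/6 · 0.1029 = 0.01715; these sum to 0.083144.
Normalising, the posterior is P(bag A | data) = 0.79193, P(bag B | data) = 0.0018041, P(bag C | data) = 0.20627.
Averaging over the posterior, P(blue next | data) = (1/3)(0.79193) + (9/10)(0.0018041) + (3/10)(0.20627) = 0.32748.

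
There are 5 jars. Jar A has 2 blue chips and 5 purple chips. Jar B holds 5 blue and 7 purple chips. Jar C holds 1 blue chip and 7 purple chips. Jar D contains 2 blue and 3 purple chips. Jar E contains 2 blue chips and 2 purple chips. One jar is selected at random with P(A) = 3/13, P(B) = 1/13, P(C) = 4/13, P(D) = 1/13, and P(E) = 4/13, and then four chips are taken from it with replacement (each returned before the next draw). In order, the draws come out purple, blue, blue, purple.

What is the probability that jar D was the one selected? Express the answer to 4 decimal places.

0.1068

For each hypothesis, P(data | H) works out to: P(data | jar A) = (5/7)(2/7)(2/7)(5/7) = 0.041649; P(data | jar B) = (7/12)(5/12)(5/12)(7/12) = 0.059076; P(data | jar C) = (7/8)(1/8)(1/8)(7/8) = 0.011963; P(data | jar D) = (3/5)(2/5)(2/5)(3/5) = 0.0576; P(data | jar E) = (2/4)(2/4)(2/4)(2/4) = 0.0625.
Multiplying each by its prior: 3/13 · 0.041649 = 0.0096114, 1/13 · 0.059076 = 0.0045443, 4/13 · 0.011963 = 0.0036809, 1/13 · 0.0576 = 0.0044308, 4/13 · 0.0625 = 0.019231; with total 0.041498.
By Bayes' rule, P(jar D | data) = (0.0044308) / (0.041498) = 0.10677.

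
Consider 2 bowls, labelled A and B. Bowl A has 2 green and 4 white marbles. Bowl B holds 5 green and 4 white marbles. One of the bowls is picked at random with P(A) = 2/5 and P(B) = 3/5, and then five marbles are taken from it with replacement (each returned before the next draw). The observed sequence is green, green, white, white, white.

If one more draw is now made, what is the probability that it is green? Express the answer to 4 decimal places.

0.4561

Under each hypothesis, the probability of the observed sequence is: P(data | bowl A) = (2/6)(2/6)(4/6)(4/6)(4/6) = 0.032922; P(data | bowl B) = (5/9)(5/9)(4/9)(4/9)(4/9) = 0.027096.
Multiplying each by its prior: 2/5 · 0.032922 = 0.013169, 3/5 · 0.027096 = 0.016258; with total 0.029426.
The posterior is then P(bowl A | data) = 0.44751, P(bowl B | data) = 0.55249.
So P(green next | data) = Σ P(green next | H) P(H | data) = (1/3)(0.44751) + (5/9)(0.55249) = 0.45611.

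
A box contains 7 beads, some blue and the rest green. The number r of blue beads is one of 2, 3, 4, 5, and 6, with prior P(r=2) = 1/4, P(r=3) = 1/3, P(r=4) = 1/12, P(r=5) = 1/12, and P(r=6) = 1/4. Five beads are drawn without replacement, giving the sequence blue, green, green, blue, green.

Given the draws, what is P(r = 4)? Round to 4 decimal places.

0.0714

For each hypothesis, P(data | H) works out to: P(data | r = 2) = (2/7)(5/6)(4/5)(1/4)(3/3) = 1/21; P(data | r = 3) = (3/7)(4/6)(3/5)(2/4)(2/3) = 2/35; P(data | r = 4) = (4/7)(3/6)(2/5)(3/4)(1/3) = 1/35; P(data | r = 5) = (5/7)(2/6)(1/5)(4/4)(0/3) = 0; P(data | r = 6) = (6/7)(1/6)(0/5) = 0.
Weighting by the prior gives 1/4 · 1/21 = 1/84, 1/3 · 2/35 = 2/105, 1/12 · 1/35 = 1/420, 1/12 · 0 = 0, 1/4 · 0 = 0; with total 1/30.
Hence P(r = 4 | data) = (1/420) / (1/30) = 1/14.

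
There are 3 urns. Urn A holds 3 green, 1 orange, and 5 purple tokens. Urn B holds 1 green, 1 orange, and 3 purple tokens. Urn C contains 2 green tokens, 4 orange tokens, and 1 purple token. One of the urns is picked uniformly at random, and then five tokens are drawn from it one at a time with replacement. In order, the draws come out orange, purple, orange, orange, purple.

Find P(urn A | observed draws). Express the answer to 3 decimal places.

Compute the likelihood of the observed sequence for each case: P(data | urn A) = (1/9)(5/9)(1/9)(1/9)(5/9) = 0.00042338; P(data | urn B) = (1/5)(3/5)(1/5)(1/5)(3/5) = 0.00288; P(data | urn C) = (4/7)(1/7)(4/7)(4/7)(1/7) = 0.0038079.
Weighting by the prior gives 1/3 · 0.00042338 = 0.00014113, 1/3 · 0.00288 = 0.00096, 1/3 · 0.0038079 = 0.0012693; summing to 0.0023704.
So P(urn A | data) = (0.00014113) / (0.0023704) = 0.059536.

0.060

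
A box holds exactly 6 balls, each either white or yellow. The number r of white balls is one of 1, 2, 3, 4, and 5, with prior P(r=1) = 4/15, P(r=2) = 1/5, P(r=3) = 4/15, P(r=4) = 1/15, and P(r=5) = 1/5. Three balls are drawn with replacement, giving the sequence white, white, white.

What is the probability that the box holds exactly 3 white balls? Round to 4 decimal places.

0.1878

Under each hypothesis, the probability of the observed sequence is: P(data | r = 1) = (1/6)(1/6)(1/6) = 1/216; P(data | r = 2) = (2/6)(2/6)(2/6) = 1/27; P(data | r = 3) = (3/6)(3/6)(3/6) = 1/8; P(data | r = 4) = (4/6)(4/6)(4/6) = 8/27; P(data | r = 5) = (5/6)(5/6)(5/6) = 125/216.
Multiplying each by its prior: 4/15 · 1/216 = 1/810, 1/5 · 1/27 = 1/135, 4/15 · 1/8 = 1/30, 1/15 · 8/27 = 8/405, 1/5 · 125/216 = 25/216; with total 115/648.
By Bayes' rule, P(r = 3 | data) = (1/30) / (115/648) = 108/575.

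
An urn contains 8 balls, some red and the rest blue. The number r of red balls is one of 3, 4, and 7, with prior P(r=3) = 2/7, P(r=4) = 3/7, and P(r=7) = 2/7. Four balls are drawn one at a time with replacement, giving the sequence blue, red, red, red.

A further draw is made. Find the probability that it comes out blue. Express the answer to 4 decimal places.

Under each hypothesis, the probability of the observed sequence is: P(data | r = 3) = (5/8)(3/8)(3/8)(3/8) = 0.032959; P(data | r = 4) = (4/8)(4/8)(4/8)(4/8) = 0.0625; P(data | r = 7) = (1/8)(7/8)(7/8)(7/8) = 0.08374.
Multiplying each by its prior: 2/7 · 0.032959 = 0.0094169, 3/7 · 0.0625 = 0.026786, 2/7 · 0.08374 = 0.023926; with total 0.060128.
The posterior is then P(r = 3 | data) = 0.15661, P(r = 4 | data) = 0.44548, P(r = 7 | data) = 0.39791.
So P(blue next | data) = Σ P(blue next | H) P(H | data) = (5/8)(0.15661) + (1/2)(0.44548) + (1/8)(0.39791) = 0.37036.

0.3704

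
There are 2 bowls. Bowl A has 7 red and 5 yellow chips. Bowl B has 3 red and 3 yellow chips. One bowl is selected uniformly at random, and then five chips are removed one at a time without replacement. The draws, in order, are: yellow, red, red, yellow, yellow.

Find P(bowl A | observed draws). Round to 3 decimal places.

Compute the likelihood of the observed sequence for each case: P(data | bowl A) = (5/12)(7/11)(6/10)(4/9)(3/8) = 0.026515; P(data | bowl B) = (3/6)(3/5)(2/4)(2/3)(1/2) = 0.05.
The prior-weighted likelihoods are 1/2 · 0.026515 = 0.013258, 1/2 · 0.05 = 0.025; these sum to 0.038258.
Therefore the posterior P(bowl A | data) = (0.013258) / (0.038258) = 0.34653.

0.347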